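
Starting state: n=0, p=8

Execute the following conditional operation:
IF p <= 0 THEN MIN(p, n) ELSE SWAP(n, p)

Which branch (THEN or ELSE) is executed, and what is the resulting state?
Branch: ELSE, Final state: n=8, p=0

Evaluating condition: p <= 0
p = 8
Condition is False, so ELSE branch executes
After SWAP(n, p): n=8, p=0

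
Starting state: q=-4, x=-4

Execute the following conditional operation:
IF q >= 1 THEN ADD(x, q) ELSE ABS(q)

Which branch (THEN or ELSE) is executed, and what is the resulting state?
Branch: ELSE, Final state: q=4, x=-4

Evaluating condition: q >= 1
q = -4
Condition is False, so ELSE branch executes
After ABS(q): q=4, x=-4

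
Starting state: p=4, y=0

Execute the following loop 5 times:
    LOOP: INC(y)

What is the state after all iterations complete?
p=4, y=5

Iteration trace:
Start: p=4, y=0
After iteration 1: p=4, y=1
After iteration 2: p=4, y=2
After iteration 3: p=4, y=3
After iteration 4: p=4, y=4
After iteration 5: p=4, y=5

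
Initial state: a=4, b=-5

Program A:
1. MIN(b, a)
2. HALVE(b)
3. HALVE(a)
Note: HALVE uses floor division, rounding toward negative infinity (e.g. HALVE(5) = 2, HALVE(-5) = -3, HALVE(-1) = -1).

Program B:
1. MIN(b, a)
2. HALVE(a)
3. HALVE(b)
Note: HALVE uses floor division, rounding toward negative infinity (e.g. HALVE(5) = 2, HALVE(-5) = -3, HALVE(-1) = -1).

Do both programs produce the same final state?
Yes

Program A final state: a=2, b=-3
Program B final state: a=2, b=-3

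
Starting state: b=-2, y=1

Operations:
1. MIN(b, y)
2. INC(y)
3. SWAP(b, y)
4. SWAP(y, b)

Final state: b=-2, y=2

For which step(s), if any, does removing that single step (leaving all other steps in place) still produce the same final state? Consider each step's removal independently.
Step(s) 1

Testing removal of each single step:
Without step 1: final = b=-2, y=2 (same)
Without step 2: final = b=-2, y=1 (different)
Without step 3: final = b=2, y=-2 (different)
Without step 4: final = b=2, y=-2 (different)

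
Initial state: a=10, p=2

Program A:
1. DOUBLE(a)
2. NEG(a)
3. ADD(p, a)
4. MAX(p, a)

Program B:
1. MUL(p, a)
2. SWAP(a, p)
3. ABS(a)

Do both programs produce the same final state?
No

Program A final state: a=-20, p=-18
Program B final state: a=20, p=10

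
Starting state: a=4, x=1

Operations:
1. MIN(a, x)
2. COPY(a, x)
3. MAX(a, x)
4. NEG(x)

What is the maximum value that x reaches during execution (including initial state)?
1

Values of x at each step:
Initial: x = 1 ← maximum
After step 1: x = 1
After step 2: x = 1
After step 3: x = 1
After step 4: x = -1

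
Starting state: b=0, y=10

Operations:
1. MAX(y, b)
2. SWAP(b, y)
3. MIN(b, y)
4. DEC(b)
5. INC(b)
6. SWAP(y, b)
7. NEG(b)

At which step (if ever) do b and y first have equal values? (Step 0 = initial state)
Step 3

b and y first become equal after step 3.

Comparing values at each step:
Initial: b=0, y=10
After step 1: b=0, y=10
After step 2: b=10, y=0
After step 3: b=0, y=0 ← equal!
After step 4: b=-1, y=0
After step 5: b=0, y=0 ← equal!
After step 6: b=0, y=0 ← equal!
After step 7: b=0, y=0 ← equal!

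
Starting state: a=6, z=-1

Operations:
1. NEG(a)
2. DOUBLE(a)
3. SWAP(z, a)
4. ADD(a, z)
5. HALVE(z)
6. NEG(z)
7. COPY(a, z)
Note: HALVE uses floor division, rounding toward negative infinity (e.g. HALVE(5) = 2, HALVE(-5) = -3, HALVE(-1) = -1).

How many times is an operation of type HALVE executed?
1

Counting HALVE operations:
Step 5: HALVE(z) ← HALVE
Total: 1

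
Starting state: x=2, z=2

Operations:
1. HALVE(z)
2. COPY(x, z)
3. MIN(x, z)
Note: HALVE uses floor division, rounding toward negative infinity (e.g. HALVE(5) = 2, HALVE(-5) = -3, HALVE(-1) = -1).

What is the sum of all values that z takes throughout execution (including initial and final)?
5

Values of z at each step:
Initial: z = 2
After step 1: z = 1
After step 2: z = 1
After step 3: z = 1
Sum = 2 + 1 + 1 + 1 = 5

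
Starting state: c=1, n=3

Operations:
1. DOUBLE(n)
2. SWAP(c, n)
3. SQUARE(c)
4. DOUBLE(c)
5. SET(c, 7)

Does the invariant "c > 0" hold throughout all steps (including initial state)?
Yes

The invariant holds at every step.

State at each step:
Initial: c=1, n=3
After step 1: c=1, n=6
After step 2: c=6, n=1
After step 3: c=36, n=1
After step 4: c=72, n=1
After step 5: c=7, n=1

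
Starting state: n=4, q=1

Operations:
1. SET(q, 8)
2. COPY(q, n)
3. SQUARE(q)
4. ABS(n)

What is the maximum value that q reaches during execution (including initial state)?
16

Values of q at each step:
Initial: q = 1
After step 1: q = 8
After step 2: q = 4
After step 3: q = 16 ← maximum
After step 4: q = 16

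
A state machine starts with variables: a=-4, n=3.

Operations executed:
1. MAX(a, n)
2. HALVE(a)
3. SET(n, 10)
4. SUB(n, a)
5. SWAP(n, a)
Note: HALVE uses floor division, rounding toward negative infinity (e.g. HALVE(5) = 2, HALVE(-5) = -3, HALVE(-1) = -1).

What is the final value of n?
n = 1

Tracing execution:
Step 1: MAX(a, n) → n = 3
Step 2: HALVE(a) → n = 3
Step 3: SET(n, 10) → n = 10
Step 4: SUB(n, a) → n = 9
Step 5: SWAP(n, a) → n = 1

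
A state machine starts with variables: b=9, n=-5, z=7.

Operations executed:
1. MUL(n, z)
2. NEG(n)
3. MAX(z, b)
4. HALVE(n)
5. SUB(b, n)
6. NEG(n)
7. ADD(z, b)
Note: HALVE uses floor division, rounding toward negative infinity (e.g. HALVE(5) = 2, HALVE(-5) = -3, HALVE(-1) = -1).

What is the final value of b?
b = -8

Tracing execution:
Step 1: MUL(n, z) → b = 9
Step 2: NEG(n) → b = 9
Step 3: MAX(z, b) → b = 9
Step 4: HALVE(n) → b = 9
Step 5: SUB(b, n) → b = -8
Step 6: NEG(n) → b = -8
Step 7: ADD(z, b) → b = -8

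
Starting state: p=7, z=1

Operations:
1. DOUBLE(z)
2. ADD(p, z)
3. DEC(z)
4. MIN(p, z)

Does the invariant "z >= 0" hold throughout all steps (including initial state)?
Yes

The invariant holds at every step.

State at each step:
Initial: p=7, z=1
After step 1: p=7, z=2
After step 2: p=9, z=2
After step 3: p=9, z=1
After step 4: p=1, z=1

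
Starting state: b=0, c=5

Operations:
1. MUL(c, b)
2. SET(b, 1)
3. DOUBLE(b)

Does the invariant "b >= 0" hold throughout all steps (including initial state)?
Yes

The invariant holds at every step.

State at each step:
Initial: b=0, c=5
After step 1: b=0, c=0
After step 2: b=1, c=0
After step 3: b=2, c=0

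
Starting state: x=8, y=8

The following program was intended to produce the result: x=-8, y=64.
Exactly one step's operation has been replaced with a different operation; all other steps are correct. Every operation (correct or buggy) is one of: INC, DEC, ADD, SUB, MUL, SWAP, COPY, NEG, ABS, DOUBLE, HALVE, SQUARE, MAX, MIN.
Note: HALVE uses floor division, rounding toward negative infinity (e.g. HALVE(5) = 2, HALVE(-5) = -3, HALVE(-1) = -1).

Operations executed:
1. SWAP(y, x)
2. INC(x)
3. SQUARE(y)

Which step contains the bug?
Step 2

Trace with buggy code:
Initial: x=8, y=8
After step 1: x=8, y=8
After step 2: x=9, y=8
After step 3: x=9, y=64
Actual final x=9, y=64 ≠ expected x=-8, y=64.
Step 2 is the only position where a single-operation replacement can produce the expected result.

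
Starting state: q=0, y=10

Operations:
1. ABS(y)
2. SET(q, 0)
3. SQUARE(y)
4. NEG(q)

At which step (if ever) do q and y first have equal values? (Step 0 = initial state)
Never

q and y never become equal during execution.

Comparing values at each step:
Initial: q=0, y=10
After step 1: q=0, y=10
After step 2: q=0, y=10
After step 3: q=0, y=100
After step 4: q=0, y=100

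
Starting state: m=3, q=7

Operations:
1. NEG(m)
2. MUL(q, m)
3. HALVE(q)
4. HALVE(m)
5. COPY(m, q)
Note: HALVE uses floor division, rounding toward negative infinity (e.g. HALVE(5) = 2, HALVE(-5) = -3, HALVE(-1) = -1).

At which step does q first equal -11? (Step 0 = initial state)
Step 3

Tracing q:
Initial: q = 7
After step 1: q = 7
After step 2: q = -21
After step 3: q = -11 ← first occurrence
After step 4: q = -11
After step 5: q = -11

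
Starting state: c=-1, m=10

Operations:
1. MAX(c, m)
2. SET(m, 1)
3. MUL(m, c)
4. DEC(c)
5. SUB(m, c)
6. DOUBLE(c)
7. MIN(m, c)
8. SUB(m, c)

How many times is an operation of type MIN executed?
1

Counting MIN operations:
Step 7: MIN(m, c) ← MIN
Total: 1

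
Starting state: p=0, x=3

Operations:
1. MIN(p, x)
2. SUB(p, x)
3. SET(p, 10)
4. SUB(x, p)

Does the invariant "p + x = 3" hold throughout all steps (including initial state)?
No, violated after step 2

The invariant is violated after step 2.

State at each step:
Initial: p=0, x=3
After step 1: p=0, x=3
After step 2: p=-3, x=3
After step 3: p=10, x=3
After step 4: p=10, x=-7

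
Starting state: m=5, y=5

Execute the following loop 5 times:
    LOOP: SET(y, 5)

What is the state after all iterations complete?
m=5, y=5

Iteration trace:
Start: m=5, y=5
After iteration 1: m=5, y=5
After iteration 2: m=5, y=5
After iteration 3: m=5, y=5
After iteration 4: m=5, y=5
After iteration 5: m=5, y=5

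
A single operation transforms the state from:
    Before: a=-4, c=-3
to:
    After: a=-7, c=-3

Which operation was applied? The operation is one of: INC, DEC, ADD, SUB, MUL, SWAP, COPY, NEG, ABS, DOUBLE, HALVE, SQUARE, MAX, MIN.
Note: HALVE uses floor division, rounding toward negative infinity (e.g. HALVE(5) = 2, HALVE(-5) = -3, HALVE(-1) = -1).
ADD(a, c)

Analyzing the change:
Before: a=-4, c=-3
After: a=-7, c=-3
Variable a changed from -4 to -7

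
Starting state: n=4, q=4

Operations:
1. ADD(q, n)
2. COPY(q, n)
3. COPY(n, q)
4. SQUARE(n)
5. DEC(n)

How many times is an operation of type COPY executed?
2

Counting COPY operations:
Step 2: COPY(q, n) ← COPY
Step 3: COPY(n, q) ← COPY
Total: 2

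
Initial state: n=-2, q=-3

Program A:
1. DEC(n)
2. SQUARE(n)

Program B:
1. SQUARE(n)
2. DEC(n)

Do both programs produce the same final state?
No

Program A final state: n=9, q=-3
Program B final state: n=3, q=-3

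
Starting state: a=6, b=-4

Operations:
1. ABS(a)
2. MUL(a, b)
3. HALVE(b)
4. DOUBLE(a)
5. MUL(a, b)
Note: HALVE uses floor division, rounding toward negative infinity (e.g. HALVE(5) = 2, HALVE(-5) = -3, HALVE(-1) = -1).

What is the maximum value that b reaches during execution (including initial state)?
-2

Values of b at each step:
Initial: b = -4
After step 1: b = -4
After step 2: b = -4
After step 3: b = -2 ← maximum
After step 4: b = -2
After step 5: b = -2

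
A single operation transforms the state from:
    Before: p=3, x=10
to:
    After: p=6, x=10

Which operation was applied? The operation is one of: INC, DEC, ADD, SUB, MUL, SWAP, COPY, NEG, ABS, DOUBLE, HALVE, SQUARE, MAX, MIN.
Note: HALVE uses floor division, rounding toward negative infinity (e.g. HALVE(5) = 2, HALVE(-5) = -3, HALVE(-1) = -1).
DOUBLE(p)

Analyzing the change:
Before: p=3, x=10
After: p=6, x=10
Variable p changed from 3 to 6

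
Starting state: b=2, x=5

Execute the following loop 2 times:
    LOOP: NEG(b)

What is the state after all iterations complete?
b=2, x=5

Iteration trace:
Start: b=2, x=5
After iteration 1: b=-2, x=5
After iteration 2: b=2, x=5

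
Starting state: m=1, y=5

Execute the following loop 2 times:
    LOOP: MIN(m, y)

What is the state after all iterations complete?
m=1, y=5

Iteration trace:
Start: m=1, y=5
After iteration 1: m=1, y=5
After iteration 2: m=1, y=5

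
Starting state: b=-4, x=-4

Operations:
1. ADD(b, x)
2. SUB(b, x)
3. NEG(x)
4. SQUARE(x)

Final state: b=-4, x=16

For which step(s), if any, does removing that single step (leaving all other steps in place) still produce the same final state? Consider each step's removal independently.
Step(s) 3

Testing removal of each single step:
Without step 1: final = b=0, x=16 (different)
Without step 2: final = b=-8, x=16 (different)
Without step 3: final = b=-4, x=16 (same)
Without step 4: final = b=-4, x=4 (different)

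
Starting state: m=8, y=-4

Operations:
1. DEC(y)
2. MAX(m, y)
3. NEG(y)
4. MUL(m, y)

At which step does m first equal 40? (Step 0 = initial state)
Step 4

Tracing m:
Initial: m = 8
After step 1: m = 8
After step 2: m = 8
After step 3: m = 8
After step 4: m = 40 ← first occurrence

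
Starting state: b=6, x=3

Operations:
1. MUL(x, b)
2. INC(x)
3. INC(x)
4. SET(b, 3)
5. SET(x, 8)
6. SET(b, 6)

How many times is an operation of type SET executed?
3

Counting SET operations:
Step 4: SET(b, 3) ← SET
Step 5: SET(x, 8) ← SET
Step 6: SET(b, 6) ← SET
Total: 3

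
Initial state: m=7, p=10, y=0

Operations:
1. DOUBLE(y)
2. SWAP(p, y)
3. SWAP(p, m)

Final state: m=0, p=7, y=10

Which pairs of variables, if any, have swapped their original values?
None

Comparing initial and final values:
y: 0 → 10
m: 7 → 0
p: 10 → 7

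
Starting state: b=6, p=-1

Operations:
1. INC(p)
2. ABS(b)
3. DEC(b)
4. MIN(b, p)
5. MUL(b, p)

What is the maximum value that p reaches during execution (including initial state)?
0

Values of p at each step:
Initial: p = -1
After step 1: p = 0 ← maximum
After step 2: p = 0
After step 3: p = 0
After step 4: p = 0
After step 5: p = 0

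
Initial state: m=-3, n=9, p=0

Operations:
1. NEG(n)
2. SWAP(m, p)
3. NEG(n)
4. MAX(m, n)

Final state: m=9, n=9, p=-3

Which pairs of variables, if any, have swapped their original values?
None

Comparing initial and final values:
n: 9 → 9
p: 0 → -3
m: -3 → 9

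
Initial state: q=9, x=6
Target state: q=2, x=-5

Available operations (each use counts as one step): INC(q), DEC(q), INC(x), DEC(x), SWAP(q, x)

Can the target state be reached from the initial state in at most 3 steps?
No

The target state cannot be reached within 3 steps.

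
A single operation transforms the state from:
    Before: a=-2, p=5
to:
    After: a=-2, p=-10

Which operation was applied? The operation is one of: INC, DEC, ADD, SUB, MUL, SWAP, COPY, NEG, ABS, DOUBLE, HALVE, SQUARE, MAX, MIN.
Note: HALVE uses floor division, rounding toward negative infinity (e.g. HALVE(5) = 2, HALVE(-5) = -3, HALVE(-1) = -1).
MUL(p, a)

Analyzing the change:
Before: a=-2, p=5
After: a=-2, p=-10
Variable p changed from 5 to -10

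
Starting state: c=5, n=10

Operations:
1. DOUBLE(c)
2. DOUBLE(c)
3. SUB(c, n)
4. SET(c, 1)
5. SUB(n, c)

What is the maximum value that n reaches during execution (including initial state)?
10

Values of n at each step:
Initial: n = 10 ← maximum
After step 1: n = 10
After step 2: n = 10
After step 3: n = 10
After step 4: n = 10
After step 5: n = 9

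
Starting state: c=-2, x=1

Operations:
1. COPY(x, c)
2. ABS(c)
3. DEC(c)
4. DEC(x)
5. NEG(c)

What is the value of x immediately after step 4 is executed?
x = -3

Tracing x through execution:
Initial: x = 1
After step 1 (COPY(x, c)): x = -2
After step 2 (ABS(c)): x = -2
After step 3 (DEC(c)): x = -2
After step 4 (DEC(x)): x = -3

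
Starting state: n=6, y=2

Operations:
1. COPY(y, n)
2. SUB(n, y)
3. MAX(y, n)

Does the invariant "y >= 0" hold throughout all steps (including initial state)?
Yes

The invariant holds at every step.

State at each step:
Initial: n=6, y=2
After step 1: n=6, y=6
After step 2: n=0, y=6
After step 3: n=0, y=6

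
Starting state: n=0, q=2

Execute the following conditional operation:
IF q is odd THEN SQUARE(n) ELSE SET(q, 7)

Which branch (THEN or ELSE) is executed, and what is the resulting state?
Branch: ELSE, Final state: n=0, q=7

Evaluating condition: q is odd
Condition is False, so ELSE branch executes
After SET(q, 7): n=0, q=7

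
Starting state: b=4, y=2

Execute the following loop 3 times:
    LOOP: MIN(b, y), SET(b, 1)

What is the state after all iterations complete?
b=1, y=2

Iteration trace:
Start: b=4, y=2
After iteration 1: b=1, y=2
After iteration 2: b=1, y=2
After iteration 3: b=1, y=2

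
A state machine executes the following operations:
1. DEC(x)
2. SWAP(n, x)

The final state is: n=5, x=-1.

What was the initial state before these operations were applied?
n=-1, x=6

Working backwards:
Final state: n=5, x=-1
Before step 2 (SWAP(n, x)): n=-1, x=5
Before step 1 (DEC(x)): n=-1, x=6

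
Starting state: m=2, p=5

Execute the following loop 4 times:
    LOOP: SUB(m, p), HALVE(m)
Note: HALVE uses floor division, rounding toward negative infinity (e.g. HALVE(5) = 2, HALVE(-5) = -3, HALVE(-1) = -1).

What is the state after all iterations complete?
m=-5, p=5

Iteration trace:
Start: m=2, p=5
After iteration 1: m=-2, p=5
After iteration 2: m=-4, p=5
After iteration 3: m=-5, p=5
After iteration 4: m=-5, p=5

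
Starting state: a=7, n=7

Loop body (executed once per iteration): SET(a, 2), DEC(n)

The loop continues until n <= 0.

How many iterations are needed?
7

Tracing iterations:
Initial: a=7, n=7
After iteration 1: a=2, n=6
After iteration 2: a=2, n=5
After iteration 3: a=2, n=4
After iteration 4: a=2, n=3
After iteration 5: a=2, n=2
After iteration 6: a=2, n=1
After iteration 7: a=2, n=0
n <= 0 now holds, so the loop exits after 7 iterations.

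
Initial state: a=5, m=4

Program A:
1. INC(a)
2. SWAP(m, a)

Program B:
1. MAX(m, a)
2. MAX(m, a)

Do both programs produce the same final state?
No

Program A final state: a=4, m=6
Program B final state: a=5, m=5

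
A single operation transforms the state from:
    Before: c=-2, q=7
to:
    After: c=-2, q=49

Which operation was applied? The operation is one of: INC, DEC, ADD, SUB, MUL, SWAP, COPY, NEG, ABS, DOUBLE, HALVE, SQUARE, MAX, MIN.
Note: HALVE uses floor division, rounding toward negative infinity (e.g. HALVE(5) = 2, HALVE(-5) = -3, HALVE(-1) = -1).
SQUARE(q)

Analyzing the change:
Before: c=-2, q=7
After: c=-2, q=49
Variable q changed from 7 to 49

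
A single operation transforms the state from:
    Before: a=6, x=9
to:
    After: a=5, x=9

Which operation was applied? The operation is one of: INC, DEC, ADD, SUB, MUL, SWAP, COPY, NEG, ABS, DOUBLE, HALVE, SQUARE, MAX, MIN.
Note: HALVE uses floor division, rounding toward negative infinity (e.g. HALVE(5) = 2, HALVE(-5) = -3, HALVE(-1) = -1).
DEC(a)

Analyzing the change:
Before: a=6, x=9
After: a=5, x=9
Variable a changed from 6 to 5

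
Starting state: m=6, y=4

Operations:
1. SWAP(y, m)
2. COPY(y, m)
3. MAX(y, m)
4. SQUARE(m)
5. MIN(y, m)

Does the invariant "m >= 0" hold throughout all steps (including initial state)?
Yes

The invariant holds at every step.

State at each step:
Initial: m=6, y=4
After step 1: m=4, y=6
After step 2: m=4, y=4
After step 3: m=4, y=4
After step 4: m=16, y=4
After step 5: m=16, y=4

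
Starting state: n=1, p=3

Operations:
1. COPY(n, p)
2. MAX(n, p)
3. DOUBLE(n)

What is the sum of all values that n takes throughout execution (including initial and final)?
13

Values of n at each step:
Initial: n = 1
After step 1: n = 3
After step 2: n = 3
After step 3: n = 6
Sum = 1 + 3 + 3 + 6 = 13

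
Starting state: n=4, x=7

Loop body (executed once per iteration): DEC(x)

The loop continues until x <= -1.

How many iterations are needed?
8

Tracing iterations:
Initial: n=4, x=7
After iteration 1: n=4, x=6
After iteration 2: n=4, x=5
After iteration 3: n=4, x=4
After iteration 4: n=4, x=3
After iteration 5: n=4, x=2
After iteration 6: n=4, x=1
After iteration 7: n=4, x=0
After iteration 8: n=4, x=-1
x <= -1 now holds, so the loop exits after 8 iterations.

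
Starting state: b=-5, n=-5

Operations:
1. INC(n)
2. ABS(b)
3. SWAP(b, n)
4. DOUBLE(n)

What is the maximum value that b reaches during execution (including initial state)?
5

Values of b at each step:
Initial: b = -5
After step 1: b = -5
After step 2: b = 5 ← maximum
After step 3: b = -4
After step 4: b = -4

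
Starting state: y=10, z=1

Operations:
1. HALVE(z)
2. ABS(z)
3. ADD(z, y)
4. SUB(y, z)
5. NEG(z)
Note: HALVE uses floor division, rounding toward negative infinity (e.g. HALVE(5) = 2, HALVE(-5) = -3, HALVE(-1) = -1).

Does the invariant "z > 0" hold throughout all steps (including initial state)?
No, violated after step 1

The invariant is violated after step 1.

State at each step:
Initial: y=10, z=1
After step 1: y=10, z=0
After step 2: y=10, z=0
After step 3: y=10, z=10
After step 4: y=0, z=10
After step 5: y=0, z=-10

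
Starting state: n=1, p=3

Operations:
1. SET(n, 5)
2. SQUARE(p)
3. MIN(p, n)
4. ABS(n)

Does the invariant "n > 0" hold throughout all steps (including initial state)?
Yes

The invariant holds at every step.

State at each step:
Initial: n=1, p=3
After step 1: n=5, p=3
After step 2: n=5, p=9
After step 3: n=5, p=5
After step 4: n=5, p=5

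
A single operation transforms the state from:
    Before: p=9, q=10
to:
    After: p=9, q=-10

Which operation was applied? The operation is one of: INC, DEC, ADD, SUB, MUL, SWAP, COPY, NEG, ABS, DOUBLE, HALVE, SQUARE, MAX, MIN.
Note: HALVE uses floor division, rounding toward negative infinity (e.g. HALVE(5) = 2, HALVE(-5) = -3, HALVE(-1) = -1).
NEG(q)

Analyzing the change:
Before: p=9, q=10
After: p=9, q=-10
Variable q changed from 10 to -10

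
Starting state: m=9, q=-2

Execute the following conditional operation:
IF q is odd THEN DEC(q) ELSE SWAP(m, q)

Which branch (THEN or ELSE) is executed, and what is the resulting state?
Branch: ELSE, Final state: m=-2, q=9

Evaluating condition: q is odd
Condition is False, so ELSE branch executes
After SWAP(m, q): m=-2, q=9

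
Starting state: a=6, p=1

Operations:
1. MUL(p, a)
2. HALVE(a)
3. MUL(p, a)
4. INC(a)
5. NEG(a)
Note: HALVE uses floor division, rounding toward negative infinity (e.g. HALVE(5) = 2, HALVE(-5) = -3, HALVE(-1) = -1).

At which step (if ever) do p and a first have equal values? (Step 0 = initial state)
Step 1

p and a first become equal after step 1.

Comparing values at each step:
Initial: p=1, a=6
After step 1: p=6, a=6 ← equal!
After step 2: p=6, a=3
After step 3: p=18, a=3
After step 4: p=18, a=4
After step 5: p=18, a=-4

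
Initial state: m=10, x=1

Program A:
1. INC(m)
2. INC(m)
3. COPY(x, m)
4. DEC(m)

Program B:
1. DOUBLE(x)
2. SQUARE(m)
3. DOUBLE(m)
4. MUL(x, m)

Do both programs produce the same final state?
No

Program A final state: m=11, x=12
Program B final state: m=200, x=400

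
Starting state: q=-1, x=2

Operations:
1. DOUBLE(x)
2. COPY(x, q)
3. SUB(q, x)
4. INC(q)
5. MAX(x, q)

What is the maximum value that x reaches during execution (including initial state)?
4

Values of x at each step:
Initial: x = 2
After step 1: x = 4 ← maximum
After step 2: x = -1
After step 3: x = -1
After step 4: x = -1
After step 5: x = 1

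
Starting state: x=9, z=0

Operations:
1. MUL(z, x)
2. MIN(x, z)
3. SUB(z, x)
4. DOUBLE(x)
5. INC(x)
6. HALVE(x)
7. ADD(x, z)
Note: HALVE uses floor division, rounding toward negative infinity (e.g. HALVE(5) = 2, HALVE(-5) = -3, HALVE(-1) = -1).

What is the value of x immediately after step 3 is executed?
x = 0

Tracing x through execution:
Initial: x = 9
After step 1 (MUL(z, x)): x = 9
After step 2 (MIN(x, z)): x = 0
After step 3 (SUB(z, x)): x = 0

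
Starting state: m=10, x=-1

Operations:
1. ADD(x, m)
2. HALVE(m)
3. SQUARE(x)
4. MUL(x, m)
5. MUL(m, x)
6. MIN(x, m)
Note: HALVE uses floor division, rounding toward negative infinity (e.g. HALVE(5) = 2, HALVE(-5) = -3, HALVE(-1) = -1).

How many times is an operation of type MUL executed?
2

Counting MUL operations:
Step 4: MUL(x, m) ← MUL
Step 5: MUL(m, x) ← MUL
Total: 2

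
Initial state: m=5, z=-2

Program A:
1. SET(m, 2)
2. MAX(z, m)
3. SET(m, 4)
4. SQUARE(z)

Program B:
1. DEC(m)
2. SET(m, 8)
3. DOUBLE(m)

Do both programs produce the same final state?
No

Program A final state: m=4, z=4
Program B final state: m=16, z=-2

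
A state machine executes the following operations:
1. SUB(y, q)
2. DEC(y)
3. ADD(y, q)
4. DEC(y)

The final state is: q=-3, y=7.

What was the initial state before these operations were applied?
q=-3, y=9

Working backwards:
Final state: q=-3, y=7
Before step 4 (DEC(y)): q=-3, y=8
Before step 3 (ADD(y, q)): q=-3, y=11
Before step 2 (DEC(y)): q=-3, y=12
Before step 1 (SUB(y, q)): q=-3, y=9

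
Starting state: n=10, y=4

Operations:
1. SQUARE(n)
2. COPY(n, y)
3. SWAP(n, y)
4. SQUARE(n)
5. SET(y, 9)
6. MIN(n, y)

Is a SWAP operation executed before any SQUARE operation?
No

First SWAP: step 3
First SQUARE: step 1
Since 3 > 1, SQUARE comes first.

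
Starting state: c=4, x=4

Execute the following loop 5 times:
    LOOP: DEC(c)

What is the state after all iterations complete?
c=-1, x=4

Iteration trace:
Start: c=4, x=4
After iteration 1: c=3, x=4
After iteration 2: c=2, x=4
After iteration 3: c=1, x=4
After iteration 4: c=0, x=4
After iteration 5: c=-1, x=4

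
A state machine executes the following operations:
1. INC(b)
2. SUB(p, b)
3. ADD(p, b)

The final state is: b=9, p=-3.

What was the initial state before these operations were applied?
b=8, p=-3

Working backwards:
Final state: b=9, p=-3
Before step 3 (ADD(p, b)): b=9, p=-12
Before step 2 (SUB(p, b)): b=9, p=-3
Before step 1 (INC(b)): b=8, p=-3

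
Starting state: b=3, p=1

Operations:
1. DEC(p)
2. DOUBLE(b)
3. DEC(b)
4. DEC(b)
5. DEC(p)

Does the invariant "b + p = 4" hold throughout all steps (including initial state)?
No, violated after step 1

The invariant is violated after step 1.

State at each step:
Initial: b=3, p=1
After step 1: b=3, p=0
After step 2: b=6, p=0
After step 3: b=5, p=0
After step 4: b=4, p=0
After step 5: b=4, p=-1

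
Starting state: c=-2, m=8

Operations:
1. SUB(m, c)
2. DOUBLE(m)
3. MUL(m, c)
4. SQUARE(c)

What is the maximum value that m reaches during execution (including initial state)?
20

Values of m at each step:
Initial: m = 8
After step 1: m = 10
After step 2: m = 20 ← maximum
After step 3: m = -40
After step 4: m = -40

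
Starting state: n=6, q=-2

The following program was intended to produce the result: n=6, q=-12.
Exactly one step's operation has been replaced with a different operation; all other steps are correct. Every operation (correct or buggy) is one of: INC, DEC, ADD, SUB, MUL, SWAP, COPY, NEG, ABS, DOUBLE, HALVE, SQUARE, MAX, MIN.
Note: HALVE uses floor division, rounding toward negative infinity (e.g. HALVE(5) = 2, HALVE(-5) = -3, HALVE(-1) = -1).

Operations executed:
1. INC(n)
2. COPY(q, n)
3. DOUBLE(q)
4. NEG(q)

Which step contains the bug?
Step 1

Trace with buggy code:
Initial: n=6, q=-2
After step 1: n=7, q=-2
After step 2: n=7, q=7
After step 3: n=7, q=14
After step 4: n=7, q=-14
Actual final n=7, q=-14 ≠ expected n=6, q=-12.
Step 1 is the only position where a single-operation replacement can produce the expected result.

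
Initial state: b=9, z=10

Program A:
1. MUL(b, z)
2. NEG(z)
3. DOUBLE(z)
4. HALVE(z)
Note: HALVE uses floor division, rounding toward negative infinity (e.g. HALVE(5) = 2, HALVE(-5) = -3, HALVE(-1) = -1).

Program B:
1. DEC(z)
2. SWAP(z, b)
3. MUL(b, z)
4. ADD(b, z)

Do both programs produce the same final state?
No

Program A final state: b=90, z=-10
Program B final state: b=90, z=9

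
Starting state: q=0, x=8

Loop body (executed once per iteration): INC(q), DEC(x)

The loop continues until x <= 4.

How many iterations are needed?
4

Tracing iterations:
Initial: q=0, x=8
After iteration 1: q=1, x=7
After iteration 2: q=2, x=6
After iteration 3: q=3, x=5
After iteration 4: q=4, x=4
x <= 4 now holds, so the loop exits after 4 iterations.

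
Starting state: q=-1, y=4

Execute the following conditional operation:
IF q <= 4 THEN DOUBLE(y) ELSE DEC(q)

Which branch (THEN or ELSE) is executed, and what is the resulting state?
Branch: THEN, Final state: q=-1, y=8

Evaluating condition: q <= 4
q = -1
Condition is True, so THEN branch executes
After DOUBLE(y): q=-1, y=8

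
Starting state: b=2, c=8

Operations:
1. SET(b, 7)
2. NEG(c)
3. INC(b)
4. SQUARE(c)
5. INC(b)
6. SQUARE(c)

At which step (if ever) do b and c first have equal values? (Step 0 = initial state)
Never

b and c never become equal during execution.

Comparing values at each step:
Initial: b=2, c=8
After step 1: b=7, c=8
After step 2: b=7, c=-8
After step 3: b=8, c=-8
After step 4: b=8, c=64
After step 5: b=9, c=64
After step 6: b=9, c=4096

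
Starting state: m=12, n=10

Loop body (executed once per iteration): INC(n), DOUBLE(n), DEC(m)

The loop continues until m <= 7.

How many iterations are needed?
5

Tracing iterations:
Initial: m=12, n=10
After iteration 1: m=11, n=22
After iteration 2: m=10, n=46
After iteration 3: m=9, n=94
After iteration 4: m=8, n=190
After iteration 5: m=7, n=382
m <= 7 now holds, so the loop exits after 5 iterations.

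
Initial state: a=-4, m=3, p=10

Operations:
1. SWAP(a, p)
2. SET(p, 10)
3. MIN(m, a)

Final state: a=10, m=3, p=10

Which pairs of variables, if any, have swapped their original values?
None

Comparing initial and final values:
m: 3 → 3
a: -4 → 10
p: 10 → 10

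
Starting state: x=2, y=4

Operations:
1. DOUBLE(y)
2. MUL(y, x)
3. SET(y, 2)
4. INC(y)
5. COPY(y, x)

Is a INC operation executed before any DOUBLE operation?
No

First INC: step 4
First DOUBLE: step 1
Since 4 > 1, DOUBLE comes first.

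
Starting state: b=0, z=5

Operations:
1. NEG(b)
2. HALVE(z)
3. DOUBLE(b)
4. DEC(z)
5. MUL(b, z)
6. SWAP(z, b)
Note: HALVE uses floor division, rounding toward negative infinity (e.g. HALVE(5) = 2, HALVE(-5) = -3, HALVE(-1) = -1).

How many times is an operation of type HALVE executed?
1

Counting HALVE operations:
Step 2: HALVE(z) ← HALVE
Total: 1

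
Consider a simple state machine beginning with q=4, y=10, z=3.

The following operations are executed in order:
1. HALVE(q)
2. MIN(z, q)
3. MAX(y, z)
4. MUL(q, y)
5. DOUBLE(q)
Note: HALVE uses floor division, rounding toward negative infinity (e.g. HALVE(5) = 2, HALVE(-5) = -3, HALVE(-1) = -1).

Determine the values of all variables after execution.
{q: 40, y: 10, z: 2}

Step-by-step execution:
Initial: q=4, y=10, z=3
After step 1 (HALVE(q)): q=2, y=10, z=3
After step 2 (MIN(z, q)): q=2, y=10, z=2
After step 3 (MAX(y, z)): q=2, y=10, z=2
After step 4 (MUL(q, y)): q=20, y=10, z=2
After step 5 (DOUBLE(q)): q=40, y=10, z=2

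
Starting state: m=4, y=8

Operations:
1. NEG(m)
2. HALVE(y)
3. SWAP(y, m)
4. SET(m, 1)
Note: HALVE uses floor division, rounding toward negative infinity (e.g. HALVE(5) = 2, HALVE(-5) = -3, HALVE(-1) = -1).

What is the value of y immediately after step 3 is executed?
y = -4

Tracing y through execution:
Initial: y = 8
After step 1 (NEG(m)): y = 8
After step 2 (HALVE(y)): y = 4
After step 3 (SWAP(y, m)): y = -4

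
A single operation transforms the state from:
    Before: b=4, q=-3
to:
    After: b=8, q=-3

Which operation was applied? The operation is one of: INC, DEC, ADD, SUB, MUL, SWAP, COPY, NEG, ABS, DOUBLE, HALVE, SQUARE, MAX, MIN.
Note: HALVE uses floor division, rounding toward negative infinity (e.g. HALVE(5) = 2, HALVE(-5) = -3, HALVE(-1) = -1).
DOUBLE(b)

Analyzing the change:
Before: b=4, q=-3
After: b=8, q=-3
Variable b changed from 4 to 8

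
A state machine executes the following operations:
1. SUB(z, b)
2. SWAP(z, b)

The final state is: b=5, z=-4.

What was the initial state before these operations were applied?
b=-4, z=1

Working backwards:
Final state: b=5, z=-4
Before step 2 (SWAP(z, b)): b=-4, z=5
Before step 1 (SUB(z, b)): b=-4, z=1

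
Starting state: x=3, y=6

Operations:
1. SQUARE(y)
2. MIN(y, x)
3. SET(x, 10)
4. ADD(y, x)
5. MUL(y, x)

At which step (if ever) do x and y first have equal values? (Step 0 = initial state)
Step 2

x and y first become equal after step 2.

Comparing values at each step:
Initial: x=3, y=6
After step 1: x=3, y=36
After step 2: x=3, y=3 ← equal!
After step 3: x=10, y=3
After step 4: x=10, y=13
After step 5: x=10, y=130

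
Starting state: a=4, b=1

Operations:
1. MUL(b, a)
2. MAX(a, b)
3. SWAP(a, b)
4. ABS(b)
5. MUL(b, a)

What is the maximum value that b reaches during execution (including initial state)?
16

Values of b at each step:
Initial: b = 1
After step 1: b = 4
After step 2: b = 4
After step 3: b = 4
After step 4: b = 4
After step 5: b = 16 ← maximum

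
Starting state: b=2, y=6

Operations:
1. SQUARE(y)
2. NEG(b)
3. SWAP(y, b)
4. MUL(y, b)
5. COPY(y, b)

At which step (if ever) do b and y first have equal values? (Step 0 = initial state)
Step 5

b and y first become equal after step 5.

Comparing values at each step:
Initial: b=2, y=6
After step 1: b=2, y=36
After step 2: b=-2, y=36
After step 3: b=36, y=-2
After step 4: b=36, y=-72
After step 5: b=36, y=36 ← equal!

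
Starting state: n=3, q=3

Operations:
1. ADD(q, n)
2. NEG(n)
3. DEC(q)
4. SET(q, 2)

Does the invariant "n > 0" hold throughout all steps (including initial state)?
No, violated after step 2

The invariant is violated after step 2.

State at each step:
Initial: n=3, q=3
After step 1: n=3, q=6
After step 2: n=-3, q=6
After step 3: n=-3, q=5
After step 4: n=-3, q=2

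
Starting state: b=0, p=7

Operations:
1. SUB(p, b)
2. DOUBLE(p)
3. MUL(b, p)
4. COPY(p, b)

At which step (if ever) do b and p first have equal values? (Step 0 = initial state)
Step 4

b and p first become equal after step 4.

Comparing values at each step:
Initial: b=0, p=7
After step 1: b=0, p=7
After step 2: b=0, p=14
After step 3: b=0, p=14
After step 4: b=0, p=0 ← equal!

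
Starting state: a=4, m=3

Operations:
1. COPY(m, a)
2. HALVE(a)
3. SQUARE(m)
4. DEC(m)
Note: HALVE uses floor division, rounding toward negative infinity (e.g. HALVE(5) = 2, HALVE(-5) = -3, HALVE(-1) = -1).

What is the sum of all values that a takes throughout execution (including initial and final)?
14

Values of a at each step:
Initial: a = 4
After step 1: a = 4
After step 2: a = 2
After step 3: a = 2
After step 4: a = 2
Sum = 4 + 4 + 2 + 2 + 2 = 14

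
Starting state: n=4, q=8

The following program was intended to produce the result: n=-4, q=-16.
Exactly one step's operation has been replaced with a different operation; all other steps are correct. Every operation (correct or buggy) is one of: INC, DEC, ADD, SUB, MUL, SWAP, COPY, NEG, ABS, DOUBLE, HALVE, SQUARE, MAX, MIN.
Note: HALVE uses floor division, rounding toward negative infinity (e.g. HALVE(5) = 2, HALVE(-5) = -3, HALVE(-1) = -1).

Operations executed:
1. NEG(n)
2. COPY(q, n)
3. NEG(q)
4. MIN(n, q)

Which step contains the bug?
Step 4

Trace with buggy code:
Initial: n=4, q=8
After step 1: n=-4, q=8
After step 2: n=-4, q=-4
After step 3: n=-4, q=4
After step 4: n=-4, q=4
Actual final n=-4, q=4 ≠ expected n=-4, q=-16.
Step 4 is the only position where a single-operation replacement can produce the expected result.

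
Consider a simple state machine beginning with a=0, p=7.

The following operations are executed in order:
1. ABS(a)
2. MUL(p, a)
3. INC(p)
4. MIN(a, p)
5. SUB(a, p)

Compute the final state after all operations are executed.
{a: -1, p: 1}

Step-by-step execution:
Initial: a=0, p=7
After step 1 (ABS(a)): a=0, p=7
After step 2 (MUL(p, a)): a=0, p=0
After step 3 (INC(p)): a=0, p=1
After step 4 (MIN(a, p)): a=0, p=1
After step 5 (SUB(a, p)): a=-1, p=1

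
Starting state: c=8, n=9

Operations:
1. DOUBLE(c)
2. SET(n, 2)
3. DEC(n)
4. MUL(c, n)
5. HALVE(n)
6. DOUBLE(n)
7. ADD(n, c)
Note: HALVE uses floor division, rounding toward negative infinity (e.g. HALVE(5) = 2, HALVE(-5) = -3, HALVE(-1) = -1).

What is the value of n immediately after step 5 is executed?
n = 0

Tracing n through execution:
Initial: n = 9
After step 1 (DOUBLE(c)): n = 9
After step 2 (SET(n, 2)): n = 2
After step 3 (DEC(n)): n = 1
After step 4 (MUL(c, n)): n = 1
After step 5 (HALVE(n)): n = 0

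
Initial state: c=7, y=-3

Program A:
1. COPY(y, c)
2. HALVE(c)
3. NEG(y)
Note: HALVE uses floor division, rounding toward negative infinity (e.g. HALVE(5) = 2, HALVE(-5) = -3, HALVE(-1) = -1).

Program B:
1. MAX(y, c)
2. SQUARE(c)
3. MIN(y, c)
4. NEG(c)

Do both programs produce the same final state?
No

Program A final state: c=3, y=-7
Program B final state: c=-49, y=7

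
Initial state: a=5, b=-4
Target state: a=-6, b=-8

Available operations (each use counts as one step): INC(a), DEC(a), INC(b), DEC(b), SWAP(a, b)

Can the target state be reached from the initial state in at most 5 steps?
No

The target state cannot be reached within 5 steps.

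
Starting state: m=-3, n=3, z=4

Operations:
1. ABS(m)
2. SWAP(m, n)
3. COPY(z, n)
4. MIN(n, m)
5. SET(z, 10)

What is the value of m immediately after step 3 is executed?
m = 3

Tracing m through execution:
Initial: m = -3
After step 1 (ABS(m)): m = 3
After step 2 (SWAP(m, n)): m = 3
After step 3 (COPY(z, n)): m = 3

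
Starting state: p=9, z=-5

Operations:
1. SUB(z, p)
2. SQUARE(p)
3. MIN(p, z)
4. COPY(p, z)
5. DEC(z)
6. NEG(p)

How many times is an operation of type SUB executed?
1

Counting SUB operations:
Step 1: SUB(z, p) ← SUB
Total: 1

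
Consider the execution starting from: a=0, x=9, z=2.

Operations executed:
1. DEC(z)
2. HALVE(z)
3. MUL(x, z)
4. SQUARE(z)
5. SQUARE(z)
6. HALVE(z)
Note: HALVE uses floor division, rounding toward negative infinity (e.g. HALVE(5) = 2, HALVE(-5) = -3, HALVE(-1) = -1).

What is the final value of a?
a = 0

Tracing execution:
Step 1: DEC(z) → a = 0
Step 2: HALVE(z) → a = 0
Step 3: MUL(x, z) → a = 0
Step 4: SQUARE(z) → a = 0
Step 5: SQUARE(z) → a = 0
Step 6: HALVE(z) → a = 0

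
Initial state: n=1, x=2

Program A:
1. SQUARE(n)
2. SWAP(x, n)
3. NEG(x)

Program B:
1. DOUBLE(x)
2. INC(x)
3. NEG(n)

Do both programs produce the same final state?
No

Program A final state: n=2, x=-1
Program B final state: n=-1, x=5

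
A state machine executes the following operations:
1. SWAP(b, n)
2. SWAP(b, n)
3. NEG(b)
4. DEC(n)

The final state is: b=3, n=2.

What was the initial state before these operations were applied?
b=-3, n=3

Working backwards:
Final state: b=3, n=2
Before step 4 (DEC(n)): b=3, n=3
Before step 3 (NEG(b)): b=-3, n=3
Before step 2 (SWAP(b, n)): b=3, n=-3
Before step 1 (SWAP(b, n)): b=-3, n=3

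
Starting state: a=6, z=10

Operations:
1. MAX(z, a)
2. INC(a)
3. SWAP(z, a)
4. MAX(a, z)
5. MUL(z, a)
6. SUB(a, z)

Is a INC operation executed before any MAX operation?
No

First INC: step 2
First MAX: step 1
Since 2 > 1, MAX comes first.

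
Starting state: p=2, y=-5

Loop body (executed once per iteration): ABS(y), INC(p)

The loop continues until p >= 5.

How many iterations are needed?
3

Tracing iterations:
Initial: p=2, y=-5
After iteration 1: p=3, y=5
After iteration 2: p=4, y=5
After iteration 3: p=5, y=5
p >= 5 now holds, so the loop exits after 3 iterations.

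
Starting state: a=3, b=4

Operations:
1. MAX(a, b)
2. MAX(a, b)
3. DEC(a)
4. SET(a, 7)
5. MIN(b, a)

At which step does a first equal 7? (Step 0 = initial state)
Step 4

Tracing a:
Initial: a = 3
After step 1: a = 4
After step 2: a = 4
After step 3: a = 3
After step 4: a = 7 ← first occurrence
After step 5: a = 7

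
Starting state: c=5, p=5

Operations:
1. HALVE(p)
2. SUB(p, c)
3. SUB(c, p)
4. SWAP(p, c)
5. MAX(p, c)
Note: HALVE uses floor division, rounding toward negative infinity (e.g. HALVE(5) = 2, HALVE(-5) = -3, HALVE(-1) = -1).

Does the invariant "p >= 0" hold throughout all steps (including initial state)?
No, violated after step 2

The invariant is violated after step 2.

State at each step:
Initial: c=5, p=5
After step 1: c=5, p=2
After step 2: c=5, p=-3
After step 3: c=8, p=-3
After step 4: c=-3, p=8
After step 5: c=-3, p=8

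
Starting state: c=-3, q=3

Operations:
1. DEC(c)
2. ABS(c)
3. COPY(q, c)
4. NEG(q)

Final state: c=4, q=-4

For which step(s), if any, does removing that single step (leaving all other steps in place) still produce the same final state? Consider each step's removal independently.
None - removing any single step changes the final result

Testing removal of each single step:
Without step 1: final = c=3, q=-3 (different)
Without step 2: final = c=-4, q=4 (different)
Without step 3: final = c=4, q=-3 (different)
Without step 4: final = c=4, q=4 (different)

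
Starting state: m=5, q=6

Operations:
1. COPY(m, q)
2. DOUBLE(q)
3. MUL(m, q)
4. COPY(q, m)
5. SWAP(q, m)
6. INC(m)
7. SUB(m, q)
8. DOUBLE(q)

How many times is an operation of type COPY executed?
2

Counting COPY operations:
Step 1: COPY(m, q) ← COPY
Step 4: COPY(q, m) ← COPY
Total: 2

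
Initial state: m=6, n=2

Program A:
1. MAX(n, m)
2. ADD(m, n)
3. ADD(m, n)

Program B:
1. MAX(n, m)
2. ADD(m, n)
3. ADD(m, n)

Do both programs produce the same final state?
Yes

Program A final state: m=18, n=6
Program B final state: m=18, n=6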